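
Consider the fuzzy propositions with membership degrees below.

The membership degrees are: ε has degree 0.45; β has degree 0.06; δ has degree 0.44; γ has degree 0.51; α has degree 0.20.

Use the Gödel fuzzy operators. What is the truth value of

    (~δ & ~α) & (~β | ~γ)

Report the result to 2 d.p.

~δ = 1 − 0.44 = 0.56
~α = 1 − 0.20 = 0.80
~δ & ~α = min(a, b) on (0.56, 0.80) = 0.56
~β = 1 − 0.06 = 0.94
~γ = 1 − 0.51 = 0.49
~β | ~γ = max(a, b) on (0.94, 0.49) = 0.94
(~δ & ~α) & (~β | ~γ) = min(a, b) on (0.56, 0.94) = 0.56

0.56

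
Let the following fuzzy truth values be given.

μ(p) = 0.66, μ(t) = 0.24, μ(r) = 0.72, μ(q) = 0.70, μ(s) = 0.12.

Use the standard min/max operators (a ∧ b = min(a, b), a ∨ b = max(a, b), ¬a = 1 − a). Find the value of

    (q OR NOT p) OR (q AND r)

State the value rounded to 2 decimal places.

NOT p = 1 − 0.66 = 0.34
q OR NOT p = max(a, b) on (0.70, 0.34) = 0.70
q AND r = min(a, b) on (0.70, 0.72) = 0.70
(q OR NOT p) OR (q AND r) = max(a, b) on (0.70, 0.70) = 0.70

0.70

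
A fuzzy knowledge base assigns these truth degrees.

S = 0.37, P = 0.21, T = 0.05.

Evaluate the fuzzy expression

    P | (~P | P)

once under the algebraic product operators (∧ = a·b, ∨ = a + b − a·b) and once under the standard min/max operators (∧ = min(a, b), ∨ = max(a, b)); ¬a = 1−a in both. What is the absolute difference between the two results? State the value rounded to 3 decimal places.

Under algebraic product:
  ~P = 1 − 0.2100 = 0.7900
  ~P | P = a + b − a·b on (0.7900, 0.2100) = 0.8341
  P | (~P | P) = a + b − a·b on (0.2100, 0.8341) = 0.8689
  → value = 0.8689
Under standard min/max:
  ~P = 1 − 0.21 = 0.79
  ~P | P = max(a, b) on (0.79, 0.21) = 0.79
  P | (~P | P) = max(a, b) on (0.21, 0.79) = 0.79
  → value = 0.7900
|0.8689 − 0.7900| = 0.079

0.079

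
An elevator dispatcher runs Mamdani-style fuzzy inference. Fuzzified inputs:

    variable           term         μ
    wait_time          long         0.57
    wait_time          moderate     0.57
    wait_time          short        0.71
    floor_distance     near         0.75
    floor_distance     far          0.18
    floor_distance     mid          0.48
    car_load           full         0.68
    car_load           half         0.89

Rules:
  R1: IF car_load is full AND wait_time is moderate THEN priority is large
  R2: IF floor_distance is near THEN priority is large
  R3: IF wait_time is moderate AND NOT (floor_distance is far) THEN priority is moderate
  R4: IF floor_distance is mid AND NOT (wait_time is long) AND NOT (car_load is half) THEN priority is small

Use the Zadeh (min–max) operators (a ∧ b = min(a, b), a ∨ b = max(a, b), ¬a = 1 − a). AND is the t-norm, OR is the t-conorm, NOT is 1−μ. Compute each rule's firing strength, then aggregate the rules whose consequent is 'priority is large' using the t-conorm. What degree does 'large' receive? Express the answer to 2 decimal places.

R1: full=0.68, moderate=0.57; AND[min(a, b)] → w = 0.57
R2: near=0.75 → w = 0.75
R3: moderate=0.57, ¬far=1−0.18=0.82; AND[min(a, b)] → w = 0.57
R4: mid=0.48, ¬long=1−0.57=0.43, ¬half=1−0.89=0.11; AND[min(a, b)] → w = 0.11
Rules with consequent 'large': {R1, R2} → strengths 0.57, 0.75
Aggregate via t-conorm [max(a, b)]: 0.75

0.75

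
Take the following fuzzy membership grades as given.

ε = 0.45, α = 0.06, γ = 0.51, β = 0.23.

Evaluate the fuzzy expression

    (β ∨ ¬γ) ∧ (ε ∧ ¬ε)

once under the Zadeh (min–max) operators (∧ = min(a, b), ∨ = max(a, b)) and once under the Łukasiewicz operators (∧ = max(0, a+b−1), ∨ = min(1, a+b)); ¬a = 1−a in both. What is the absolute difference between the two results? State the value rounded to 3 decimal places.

Under Zadeh (min–max):
  ¬γ = 1 − 0.51 = 0.49
  β ∨ ¬γ = max(a, b) on (0.23, 0.49) = 0.49
  ¬ε = 1 − 0.45 = 0.55
  ε ∧ ¬ε = min(a, b) on (0.45, 0.55) = 0.45
  (β ∨ ¬γ) ∧ (ε ∧ ¬ε) = min(a, b) on (0.49, 0.45) = 0.45
  → value = 0.4500
Under Łukasiewicz:
  ¬γ = 1 − 0.51 = 0.49
  β ∨ ¬γ = min(1, a+b) on (0.23, 0.49) = 0.72
  ¬ε = 1 − 0.45 = 0.55
  ε ∧ ¬ε = max(0, a+b−1) on (0.45, 0.55) = 0.00
  (β ∨ ¬γ) ∧ (ε ∧ ¬ε) = max(0, a+b−1) on (0.72, 0.00) = 0.00
  → value = 0.0000
|0.4500 − 0.0000| = 0.450

0.450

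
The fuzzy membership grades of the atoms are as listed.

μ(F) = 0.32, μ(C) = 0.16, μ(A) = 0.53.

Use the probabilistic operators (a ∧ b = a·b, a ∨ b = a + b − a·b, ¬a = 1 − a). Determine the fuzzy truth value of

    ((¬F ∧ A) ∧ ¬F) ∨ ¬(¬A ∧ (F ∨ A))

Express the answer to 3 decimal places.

¬F = 1 − 0.3200 = 0.6800
¬F ∧ A = a·b on (0.6800, 0.5300) = 0.3604
¬F = 1 − 0.3200 = 0.6800
(¬F ∧ A) ∧ ¬F = a·b on (0.3604, 0.6800) = 0.2451
¬A = 1 − 0.5300 = 0.4700
F ∨ A = a + b − a·b on (0.3200, 0.5300) = 0.6804
¬A ∧ (F ∨ A) = a·b on (0.4700, 0.6804) = 0.3198
¬(¬A ∧ (F ∨ A)) = 1 − 0.3198 = 0.6802
((¬F ∧ A) ∧ ¬F) ∨ ¬(¬A ∧ (F ∨ A)) = a + b − a·b on (0.2451, 0.6802) = 0.7586

0.759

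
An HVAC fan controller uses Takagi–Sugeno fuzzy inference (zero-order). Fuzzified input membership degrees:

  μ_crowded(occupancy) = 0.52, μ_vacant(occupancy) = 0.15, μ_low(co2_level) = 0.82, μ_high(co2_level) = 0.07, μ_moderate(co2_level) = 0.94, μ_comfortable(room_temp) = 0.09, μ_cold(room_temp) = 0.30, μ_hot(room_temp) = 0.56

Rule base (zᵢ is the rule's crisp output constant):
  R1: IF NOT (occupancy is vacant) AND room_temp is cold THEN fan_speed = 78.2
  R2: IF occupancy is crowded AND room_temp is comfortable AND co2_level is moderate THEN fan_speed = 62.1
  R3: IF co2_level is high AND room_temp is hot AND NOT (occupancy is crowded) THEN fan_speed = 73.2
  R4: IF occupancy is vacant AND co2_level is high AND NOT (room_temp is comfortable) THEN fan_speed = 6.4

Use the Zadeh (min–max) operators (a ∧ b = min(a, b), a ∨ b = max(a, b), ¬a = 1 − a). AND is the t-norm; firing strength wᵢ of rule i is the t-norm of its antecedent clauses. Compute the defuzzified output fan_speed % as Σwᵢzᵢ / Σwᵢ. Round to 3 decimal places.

R1 (z=78.2): ¬vacant=1−0.15=0.85, cold=0.30; AND[min(a, b)] → w = 0.30
R2 (z=62.1): crowded=0.52, comfortable=0.09, moderate=0.94; AND[min(a, b)] → w = 0.09
R3 (z=73.2): high=0.07, hot=0.56, ¬crowded=1−0.52=0.48; AND[min(a, b)] → w = 0.07
R4 (z=6.4): vacant=0.15, high=0.07, ¬comfortable=1−0.09=0.91; AND[min(a, b)] → w = 0.07
Weighted average = (0.30·78.2 + 0.09·62.1 + 0.07·73.2 + 0.07·6.4) / (0.30 + 0.09 + 0.07 + 0.07)
  = 34.6210 / 0.5300 = 65.323

65.323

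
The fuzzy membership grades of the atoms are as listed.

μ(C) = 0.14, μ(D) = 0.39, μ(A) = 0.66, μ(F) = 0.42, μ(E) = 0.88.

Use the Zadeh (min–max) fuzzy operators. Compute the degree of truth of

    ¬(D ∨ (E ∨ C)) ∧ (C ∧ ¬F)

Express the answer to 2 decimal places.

E ∨ C = max(a, b) on (0.88, 0.14) = 0.88
D ∨ (E ∨ C) = max(a, b) on (0.39, 0.88) = 0.88
¬(D ∨ (E ∨ C)) = 1 − 0.88 = 0.12
¬F = 1 − 0.42 = 0.58
C ∧ ¬F = min(a, b) on (0.14, 0.58) = 0.14
¬(D ∨ (E ∨ C)) ∧ (C ∧ ¬F) = min(a, b) on (0.12, 0.14) = 0.12

0.12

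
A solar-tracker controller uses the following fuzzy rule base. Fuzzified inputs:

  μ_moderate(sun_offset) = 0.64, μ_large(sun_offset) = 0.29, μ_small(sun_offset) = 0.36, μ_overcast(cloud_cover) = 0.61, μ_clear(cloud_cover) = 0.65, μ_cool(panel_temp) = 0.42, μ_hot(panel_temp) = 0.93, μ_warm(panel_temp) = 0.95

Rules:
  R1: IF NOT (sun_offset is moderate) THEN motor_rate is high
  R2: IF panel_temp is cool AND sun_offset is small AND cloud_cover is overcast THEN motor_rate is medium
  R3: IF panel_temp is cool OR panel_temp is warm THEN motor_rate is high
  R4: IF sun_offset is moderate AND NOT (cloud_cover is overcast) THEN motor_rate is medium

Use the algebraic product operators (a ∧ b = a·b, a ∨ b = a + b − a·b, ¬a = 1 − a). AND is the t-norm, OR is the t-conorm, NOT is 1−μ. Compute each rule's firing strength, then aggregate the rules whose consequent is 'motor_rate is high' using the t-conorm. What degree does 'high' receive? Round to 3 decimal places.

0.981

R1: ¬moderate=1−0.64=0.36 → w = 0.3600
R2: cool=0.42, small=0.36, overcast=0.61; AND[a·b] → w = 0.0922
R3: cool=0.42, warm=0.95; OR[a + b − a·b] → w = 0.9710
R4: moderate=0.64, ¬overcast=1−0.61=0.39; AND[a·b] → w = 0.2496
Rules with consequent 'high': {R1, R3} → strengths 0.3600, 0.9710
Aggregate via t-conorm [a + b − a·b]: 0.9814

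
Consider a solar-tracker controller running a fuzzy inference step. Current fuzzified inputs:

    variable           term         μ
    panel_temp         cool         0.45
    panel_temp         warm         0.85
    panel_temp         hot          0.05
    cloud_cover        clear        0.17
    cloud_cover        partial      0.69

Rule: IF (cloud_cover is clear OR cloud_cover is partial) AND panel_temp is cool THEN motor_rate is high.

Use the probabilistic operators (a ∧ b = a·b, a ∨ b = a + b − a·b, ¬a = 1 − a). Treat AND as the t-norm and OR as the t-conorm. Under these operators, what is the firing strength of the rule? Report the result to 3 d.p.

firing strength: (clear=0.17 OR partial=0.69) = 0.7427; AND[a·b] with cool=0.45 → w = 0.3342

0.334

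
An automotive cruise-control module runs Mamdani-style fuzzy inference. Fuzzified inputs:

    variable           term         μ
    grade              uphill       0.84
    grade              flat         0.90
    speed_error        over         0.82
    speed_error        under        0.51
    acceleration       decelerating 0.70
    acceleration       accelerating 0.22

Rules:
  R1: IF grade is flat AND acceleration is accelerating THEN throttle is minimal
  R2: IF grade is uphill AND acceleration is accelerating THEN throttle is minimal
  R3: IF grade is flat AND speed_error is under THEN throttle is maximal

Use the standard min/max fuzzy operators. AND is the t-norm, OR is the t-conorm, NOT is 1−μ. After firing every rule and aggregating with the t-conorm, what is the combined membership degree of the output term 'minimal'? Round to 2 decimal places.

R1: flat=0.90, accelerating=0.22; AND[min(a, b)] → w = 0.22
R2: uphill=0.84, accelerating=0.22; AND[min(a, b)] → w = 0.22
R3: flat=0.90, under=0.51; AND[min(a, b)] → w = 0.51
Rules with consequent 'minimal': {R1, R2} → strengths 0.22, 0.22
Aggregate via t-conorm [max(a, b)]: 0.22

0.22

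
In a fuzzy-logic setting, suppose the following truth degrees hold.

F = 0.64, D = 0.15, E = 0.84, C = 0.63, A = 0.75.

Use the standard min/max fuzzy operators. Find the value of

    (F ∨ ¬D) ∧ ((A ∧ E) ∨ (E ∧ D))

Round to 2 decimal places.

¬D = 1 − 0.15 = 0.85
F ∨ ¬D = max(a, b) on (0.64, 0.85) = 0.85
A ∧ E = min(a, b) on (0.75, 0.84) = 0.75
E ∧ D = min(a, b) on (0.84, 0.15) = 0.15
(A ∧ E) ∨ (E ∧ D) = max(a, b) on (0.75, 0.15) = 0.75
(F ∨ ¬D) ∧ ((A ∧ E) ∨ (E ∧ D)) = min(a, b) on (0.85, 0.75) = 0.75

0.75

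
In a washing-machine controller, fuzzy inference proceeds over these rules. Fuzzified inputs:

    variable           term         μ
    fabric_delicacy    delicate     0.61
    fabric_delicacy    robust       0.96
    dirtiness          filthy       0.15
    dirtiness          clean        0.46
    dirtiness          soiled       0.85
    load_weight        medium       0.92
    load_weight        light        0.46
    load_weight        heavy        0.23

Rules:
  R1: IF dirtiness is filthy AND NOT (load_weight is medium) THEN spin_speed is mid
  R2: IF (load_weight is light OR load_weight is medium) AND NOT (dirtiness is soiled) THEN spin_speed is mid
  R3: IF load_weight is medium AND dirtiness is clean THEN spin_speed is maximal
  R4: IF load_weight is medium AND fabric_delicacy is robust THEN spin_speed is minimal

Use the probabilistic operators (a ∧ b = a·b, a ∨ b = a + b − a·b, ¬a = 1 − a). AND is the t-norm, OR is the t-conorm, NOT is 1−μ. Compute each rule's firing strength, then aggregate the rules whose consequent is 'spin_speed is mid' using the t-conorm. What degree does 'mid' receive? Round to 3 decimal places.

R1: filthy=0.15, ¬medium=1−0.92=0.08; AND[a·b] → w = 0.0120
R2: (light=0.46 OR medium=0.92) = 0.9568; AND[a·b] with ¬soiled=1−0.85=0.15 → w = 0.1435
R3: medium=0.92, clean=0.46; AND[a·b] → w = 0.4232
R4: medium=0.92, robust=0.96; AND[a·b] → w = 0.8832
Rules with consequent 'mid': {R1, R2} → strengths 0.0120, 0.1435
Aggregate via t-conorm [a + b − a·b]: 0.1538

0.154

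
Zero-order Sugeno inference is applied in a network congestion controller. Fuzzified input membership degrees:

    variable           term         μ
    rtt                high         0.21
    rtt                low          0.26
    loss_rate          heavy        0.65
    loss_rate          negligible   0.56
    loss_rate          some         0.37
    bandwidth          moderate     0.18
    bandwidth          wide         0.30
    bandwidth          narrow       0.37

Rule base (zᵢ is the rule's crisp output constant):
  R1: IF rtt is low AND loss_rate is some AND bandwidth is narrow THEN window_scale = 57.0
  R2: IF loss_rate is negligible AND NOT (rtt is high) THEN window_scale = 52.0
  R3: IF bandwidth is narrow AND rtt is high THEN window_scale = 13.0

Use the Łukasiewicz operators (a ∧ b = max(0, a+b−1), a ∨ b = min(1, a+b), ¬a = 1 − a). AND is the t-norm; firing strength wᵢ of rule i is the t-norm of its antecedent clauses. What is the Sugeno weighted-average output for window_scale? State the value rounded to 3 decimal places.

R1 (z=57.0): low=0.26, some=0.37, narrow=0.37; AND[max(0, a+b−1)] → w = 0.00
R2 (z=52.0): negligible=0.56, ¬high=1−0.21=0.79; AND[max(0, a+b−1)] → w = 0.35
R3 (z=13.0): narrow=0.37, high=0.21; AND[max(0, a+b−1)] → w = 0.00
Weighted average = (0.00·57.0 + 0.35·52.0 + 0.00·13.0) / (0.00 + 0.35 + 0.00)
  = 18.2000 / 0.3500 = 52.000

52.000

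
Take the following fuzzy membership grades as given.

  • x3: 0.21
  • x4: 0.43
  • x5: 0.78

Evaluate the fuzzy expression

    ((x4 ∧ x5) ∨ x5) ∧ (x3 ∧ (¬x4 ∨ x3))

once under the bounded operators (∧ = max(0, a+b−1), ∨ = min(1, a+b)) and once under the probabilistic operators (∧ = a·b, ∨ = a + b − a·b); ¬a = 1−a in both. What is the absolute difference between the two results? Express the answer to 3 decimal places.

0.118

Under bounded:
  x4 ∧ x5 = max(0, a+b−1) on (0.43, 0.78) = 0.21
  (x4 ∧ x5) ∨ x5 = min(1, a+b) on (0.21, 0.78) = 0.99
  ¬x4 = 1 − 0.43 = 0.57
  ¬x4 ∨ x3 = min(1, a+b) on (0.57, 0.21) = 0.78
  x3 ∧ (¬x4 ∨ x3) = max(0, a+b−1) on (0.21, 0.78) = 0.00
  ((x4 ∧ x5) ∨ x5) ∧ (x3 ∧ (¬x4 ∨ x3)) = max(0, a+b−1) on (0.99, 0.00) = 0.00
  → value = 0.0000
Under probabilistic:
  x4 ∧ x5 = a·b on (0.4300, 0.7800) = 0.3354
  (x4 ∧ x5) ∨ x5 = a + b − a·b on (0.3354, 0.7800) = 0.8538
  ¬x4 = 1 − 0.4300 = 0.5700
  ¬x4 ∨ x3 = a + b − a·b on (0.5700, 0.2100) = 0.6603
  x3 ∧ (¬x4 ∨ x3) = a·b on (0.2100, 0.6603) = 0.1387
  ((x4 ∧ x5) ∨ x5) ∧ (x3 ∧ (¬x4 ∨ x3)) = a·b on (0.8538, 0.1387) = 0.1184
  → value = 0.1184
|0.0000 − 0.1184| = 0.118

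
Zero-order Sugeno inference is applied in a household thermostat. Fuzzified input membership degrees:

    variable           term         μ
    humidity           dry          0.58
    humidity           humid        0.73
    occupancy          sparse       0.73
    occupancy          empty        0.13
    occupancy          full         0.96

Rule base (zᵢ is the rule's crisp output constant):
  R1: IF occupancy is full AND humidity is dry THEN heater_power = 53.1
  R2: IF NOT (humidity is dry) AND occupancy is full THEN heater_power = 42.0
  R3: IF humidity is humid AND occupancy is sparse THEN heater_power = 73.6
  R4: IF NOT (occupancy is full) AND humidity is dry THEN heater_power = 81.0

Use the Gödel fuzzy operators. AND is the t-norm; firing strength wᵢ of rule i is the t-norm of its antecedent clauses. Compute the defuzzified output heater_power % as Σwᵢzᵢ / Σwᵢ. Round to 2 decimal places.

59.55

R1 (z=53.1): full=0.96, dry=0.58; AND[min(a, b)] → w = 0.58
R2 (z=42.0): ¬dry=1−0.58=0.42, full=0.96; AND[min(a, b)] → w = 0.42
R3 (z=73.6): humid=0.73, sparse=0.73; AND[min(a, b)] → w = 0.73
R4 (z=81.0): ¬full=1−0.96=0.04, dry=0.58; AND[min(a, b)] → w = 0.04
Weighted average = (0.58·53.1 + 0.42·42.0 + 0.73·73.6 + 0.04·81.0) / (0.58 + 0.42 + 0.73 + 0.04)
  = 105.4060 / 1.7700 = 59.55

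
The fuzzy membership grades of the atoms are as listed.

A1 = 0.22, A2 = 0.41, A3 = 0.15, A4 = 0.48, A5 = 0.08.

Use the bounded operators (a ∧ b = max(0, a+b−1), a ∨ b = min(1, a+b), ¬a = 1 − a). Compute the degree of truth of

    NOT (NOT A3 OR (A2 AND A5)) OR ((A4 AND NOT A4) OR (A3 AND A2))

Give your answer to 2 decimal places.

0.15

NOT A3 = 1 − 0.15 = 0.85
A2 AND A5 = max(0, a+b−1) on (0.41, 0.08) = 0.00
NOT A3 OR (A2 AND A5) = min(1, a+b) on (0.85, 0.00) = 0.85
NOT (NOT A3 OR (A2 AND A5)) = 1 − 0.85 = 0.15
NOT A4 = 1 − 0.48 = 0.52
A4 AND NOT A4 = max(0, a+b−1) on (0.48, 0.52) = 0.00
A3 AND A2 = max(0, a+b−1) on (0.15, 0.41) = 0.00
(A4 AND NOT A4) OR (A3 AND A2) = min(1, a+b) on (0.00, 0.00) = 0.00
NOT (NOT A3 OR (A2 AND A5)) OR ((A4 AND NOT A4) OR (A3 AND A2)) = min(1, a+b) on (0.15, 0.00) = 0.15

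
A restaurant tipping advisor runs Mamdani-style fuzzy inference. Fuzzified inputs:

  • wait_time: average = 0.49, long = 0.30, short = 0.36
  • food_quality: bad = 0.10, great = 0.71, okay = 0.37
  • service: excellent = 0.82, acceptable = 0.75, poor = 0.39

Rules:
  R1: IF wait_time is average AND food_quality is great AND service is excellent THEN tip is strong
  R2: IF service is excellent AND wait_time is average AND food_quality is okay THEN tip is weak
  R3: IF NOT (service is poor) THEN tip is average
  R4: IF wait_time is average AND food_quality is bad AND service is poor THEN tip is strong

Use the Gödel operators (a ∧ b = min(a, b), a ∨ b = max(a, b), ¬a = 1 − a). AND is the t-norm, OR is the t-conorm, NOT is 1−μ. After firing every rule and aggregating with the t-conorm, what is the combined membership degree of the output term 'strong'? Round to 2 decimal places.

0.49

R1: average=0.49, great=0.71, excellent=0.82; AND[min(a, b)] → w = 0.49
R2: excellent=0.82, average=0.49, okay=0.37; AND[min(a, b)] → w = 0.37
R3: ¬poor=1−0.39=0.61 → w = 0.61
R4: average=0.49, bad=0.10, poor=0.39; AND[min(a, b)] → w = 0.10
Rules with consequent 'strong': {R1, R4} → strengths 0.49, 0.10
Aggregate via t-conorm [max(a, b)]: 0.49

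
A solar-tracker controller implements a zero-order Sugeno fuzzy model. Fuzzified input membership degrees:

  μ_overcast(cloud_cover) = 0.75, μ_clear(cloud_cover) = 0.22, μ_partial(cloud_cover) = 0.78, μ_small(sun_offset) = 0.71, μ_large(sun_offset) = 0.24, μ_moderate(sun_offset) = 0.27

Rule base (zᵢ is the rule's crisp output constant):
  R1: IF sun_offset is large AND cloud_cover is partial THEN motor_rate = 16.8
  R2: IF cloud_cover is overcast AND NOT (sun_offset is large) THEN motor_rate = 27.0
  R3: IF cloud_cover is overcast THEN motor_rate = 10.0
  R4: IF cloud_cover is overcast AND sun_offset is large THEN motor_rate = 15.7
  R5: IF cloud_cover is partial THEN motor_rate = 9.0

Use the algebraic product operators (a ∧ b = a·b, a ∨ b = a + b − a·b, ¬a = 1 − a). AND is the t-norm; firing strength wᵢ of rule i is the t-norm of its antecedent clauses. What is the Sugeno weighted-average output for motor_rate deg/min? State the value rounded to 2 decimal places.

R1 (z=16.8): large=0.24, partial=0.78; AND[a·b] → w = 0.1872
R2 (z=27.0): overcast=0.75, ¬large=1−0.24=0.76; AND[a·b] → w = 0.5700
R3 (z=10.0): overcast=0.75 → w = 0.7500
R4 (z=15.7): overcast=0.75, large=0.24; AND[a·b] → w = 0.1800
R5 (z=9.0): partial=0.78 → w = 0.7800
Weighted average = (0.1872·16.8 + 0.5700·27.0 + 0.7500·10.0 + 0.1800·15.7 + 0.7800·9.0) / (0.1872 + 0.5700 + 0.7500 + 0.1800 + 0.7800)
  = 35.8810 / 2.4672 = 14.54

14.54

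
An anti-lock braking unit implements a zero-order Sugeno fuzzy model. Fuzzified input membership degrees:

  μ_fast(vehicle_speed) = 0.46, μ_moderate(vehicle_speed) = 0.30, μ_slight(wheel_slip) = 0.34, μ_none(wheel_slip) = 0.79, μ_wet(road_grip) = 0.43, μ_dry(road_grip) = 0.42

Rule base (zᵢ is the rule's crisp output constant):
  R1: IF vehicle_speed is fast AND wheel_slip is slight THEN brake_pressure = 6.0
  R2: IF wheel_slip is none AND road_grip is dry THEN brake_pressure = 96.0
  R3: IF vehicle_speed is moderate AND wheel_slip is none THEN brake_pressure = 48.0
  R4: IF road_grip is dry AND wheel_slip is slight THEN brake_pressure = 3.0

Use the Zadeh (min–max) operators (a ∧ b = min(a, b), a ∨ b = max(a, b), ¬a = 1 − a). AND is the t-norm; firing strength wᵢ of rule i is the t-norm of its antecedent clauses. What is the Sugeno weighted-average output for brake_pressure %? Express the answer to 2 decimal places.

R1 (z=6.0): fast=0.46, slight=0.34; AND[min(a, b)] → w = 0.34
R2 (z=96.0): none=0.79, dry=0.42; AND[min(a, b)] → w = 0.42
R3 (z=48.0): moderate=0.30, none=0.79; AND[min(a, b)] → w = 0.30
R4 (z=3.0): dry=0.42, slight=0.34; AND[min(a, b)] → w = 0.34
Weighted average = (0.34·6.0 + 0.42·96.0 + 0.30·48.0 + 0.34·3.0) / (0.34 + 0.42 + 0.30 + 0.34)
  = 57.7800 / 1.4000 = 41.27

41.27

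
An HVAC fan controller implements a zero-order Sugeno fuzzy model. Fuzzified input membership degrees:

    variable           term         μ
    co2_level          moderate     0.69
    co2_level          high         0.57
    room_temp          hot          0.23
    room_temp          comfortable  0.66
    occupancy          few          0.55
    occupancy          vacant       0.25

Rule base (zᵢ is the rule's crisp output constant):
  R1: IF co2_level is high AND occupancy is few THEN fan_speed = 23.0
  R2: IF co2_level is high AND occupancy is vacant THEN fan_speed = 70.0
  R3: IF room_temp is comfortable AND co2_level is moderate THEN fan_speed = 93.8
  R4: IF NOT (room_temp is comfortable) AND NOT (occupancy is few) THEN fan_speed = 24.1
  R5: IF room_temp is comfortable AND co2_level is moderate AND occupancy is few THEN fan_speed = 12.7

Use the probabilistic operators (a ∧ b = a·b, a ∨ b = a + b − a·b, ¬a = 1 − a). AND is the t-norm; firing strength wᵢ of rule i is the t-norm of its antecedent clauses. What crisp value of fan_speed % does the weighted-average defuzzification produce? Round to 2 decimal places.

R1 (z=23.0): high=0.57, few=0.55; AND[a·b] → w = 0.3135
R2 (z=70.0): high=0.57, vacant=0.25; AND[a·b] → w = 0.1425
R3 (z=93.8): comfortable=0.66, moderate=0.69; AND[a·b] → w = 0.4554
R4 (z=24.1): ¬comfortable=1−0.66=0.34, ¬few=1−0.55=0.45; AND[a·b] → w = 0.1530
R5 (z=12.7): comfortable=0.66, moderate=0.69, few=0.55; AND[a·b] → w = 0.2505
Weighted average = (0.3135·23.0 + 0.1425·70.0 + 0.4554·93.8 + 0.1530·24.1 + 0.2505·12.7) / (0.3135 + 0.1425 + 0.4554 + 0.1530 + 0.2505)
  = 66.7703 / 1.3149 = 50.78

50.78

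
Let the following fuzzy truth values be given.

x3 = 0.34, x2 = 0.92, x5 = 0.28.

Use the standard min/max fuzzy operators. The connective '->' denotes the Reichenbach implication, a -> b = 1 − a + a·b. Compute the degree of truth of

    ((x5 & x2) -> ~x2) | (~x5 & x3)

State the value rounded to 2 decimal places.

x5 & x2 = min(a, b) on (0.28, 0.92) = 0.28
~x2 = 1 − 0.92 = 0.08
(x5 & x2) -> ~x2  [Reichenbach: 1 − a + a·b] with a=0.28, b=0.08 → 0.74
~x5 = 1 − 0.28 = 0.72
~x5 & x3 = min(a, b) on (0.72, 0.34) = 0.34
((x5 & x2) -> ~x2) | (~x5 & x3) = max(a, b) on (0.74, 0.34) = 0.74

0.74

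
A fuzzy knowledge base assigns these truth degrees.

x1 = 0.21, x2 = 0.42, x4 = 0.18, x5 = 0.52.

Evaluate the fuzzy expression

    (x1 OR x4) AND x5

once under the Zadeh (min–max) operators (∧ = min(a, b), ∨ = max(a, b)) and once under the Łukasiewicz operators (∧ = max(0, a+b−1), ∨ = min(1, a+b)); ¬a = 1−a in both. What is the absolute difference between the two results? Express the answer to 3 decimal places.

Under Zadeh (min–max):
  x1 OR x4 = max(a, b) on (0.21, 0.18) = 0.21
  (x1 OR x4) AND x5 = min(a, b) on (0.21, 0.52) = 0.21
  → value = 0.2100
Under Łukasiewicz:
  x1 OR x4 = min(1, a+b) on (0.21, 0.18) = 0.39
  (x1 OR x4) AND x5 = max(0, a+b−1) on (0.39, 0.52) = 0.00
  → value = 0.0000
|0.2100 − 0.0000| = 0.210

0.210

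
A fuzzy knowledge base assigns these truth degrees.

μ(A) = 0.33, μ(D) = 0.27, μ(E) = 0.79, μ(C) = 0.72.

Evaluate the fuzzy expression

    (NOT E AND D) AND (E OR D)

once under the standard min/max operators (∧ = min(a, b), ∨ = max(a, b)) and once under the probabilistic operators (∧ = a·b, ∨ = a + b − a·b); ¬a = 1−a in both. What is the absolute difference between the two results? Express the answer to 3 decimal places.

0.162

Under standard min/max:
  NOT E = 1 − 0.79 = 0.21
  NOT E AND D = min(a, b) on (0.21, 0.27) = 0.21
  E OR D = max(a, b) on (0.79, 0.27) = 0.79
  (NOT E AND D) AND (E OR D) = min(a, b) on (0.21, 0.79) = 0.21
  → value = 0.2100
Under probabilistic:
  NOT E = 1 − 0.7900 = 0.2100
  NOT E AND D = a·b on (0.2100, 0.2700) = 0.0567
  E OR D = a + b − a·b on (0.7900, 0.2700) = 0.8467
  (NOT E AND D) AND (E OR D) = a·b on (0.0567, 0.8467) = 0.0480
  → value = 0.0480
|0.2100 − 0.0480| = 0.162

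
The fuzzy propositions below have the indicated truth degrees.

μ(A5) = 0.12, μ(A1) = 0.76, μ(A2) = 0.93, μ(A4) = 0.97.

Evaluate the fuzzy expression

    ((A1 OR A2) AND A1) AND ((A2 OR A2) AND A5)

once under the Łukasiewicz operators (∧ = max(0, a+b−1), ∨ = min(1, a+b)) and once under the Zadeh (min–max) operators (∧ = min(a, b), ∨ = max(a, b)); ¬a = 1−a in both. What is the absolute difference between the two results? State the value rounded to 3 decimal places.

0.120

Under Łukasiewicz:
  A1 OR A2 = min(1, a+b) on (0.76, 0.93) = 1.00
  (A1 OR A2) AND A1 = max(0, a+b−1) on (1.00, 0.76) = 0.76
  A2 OR A2 = min(1, a+b) on (0.93, 0.93) = 1.00
  (A2 OR A2) AND A5 = max(0, a+b−1) on (1.00, 0.12) = 0.12
  ((A1 OR A2) AND A1) AND ((A2 OR A2) AND A5) = max(0, a+b−1) on (0.76, 0.12) = 0.00
  → value = 0.0000
Under Zadeh (min–max):
  A1 OR A2 = max(a, b) on (0.76, 0.93) = 0.93
  (A1 OR A2) AND A1 = min(a, b) on (0.93, 0.76) = 0.76
  A2 OR A2 = max(a, b) on (0.93, 0.93) = 0.93
  (A2 OR A2) AND A5 = min(a, b) on (0.93, 0.12) = 0.12
  ((A1 OR A2) AND A1) AND ((A2 OR A2) AND A5) = min(a, b) on (0.76, 0.12) = 0.12
  → value = 0.1200
|0.0000 − 0.1200| = 0.120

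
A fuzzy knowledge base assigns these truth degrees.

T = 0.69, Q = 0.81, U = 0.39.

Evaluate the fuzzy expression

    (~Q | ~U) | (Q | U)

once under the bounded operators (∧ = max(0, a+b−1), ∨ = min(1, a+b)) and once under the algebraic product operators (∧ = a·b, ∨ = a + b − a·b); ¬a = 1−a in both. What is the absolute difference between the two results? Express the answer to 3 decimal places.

Under bounded:
  ~Q = 1 − 0.81 = 0.19
  ~U = 1 − 0.39 = 0.61
  ~Q | ~U = min(1, a+b) on (0.19, 0.61) = 0.80
  Q | U = min(1, a+b) on (0.81, 0.39) = 1.00
  (~Q | ~U) | (Q | U) = min(1, a+b) on (0.80, 1.00) = 1.00
  → value = 1.0000
Under algebraic product:
  ~Q = 1 − 0.8100 = 0.1900
  ~U = 1 − 0.3900 = 0.6100
  ~Q | ~U = a + b − a·b on (0.1900, 0.6100) = 0.6841
  Q | U = a + b − a·b on (0.8100, 0.3900) = 0.8841
  (~Q | ~U) | (Q | U) = a + b − a·b on (0.6841, 0.8841) = 0.9634
  → value = 0.9634
|1.0000 − 0.9634| = 0.037

0.037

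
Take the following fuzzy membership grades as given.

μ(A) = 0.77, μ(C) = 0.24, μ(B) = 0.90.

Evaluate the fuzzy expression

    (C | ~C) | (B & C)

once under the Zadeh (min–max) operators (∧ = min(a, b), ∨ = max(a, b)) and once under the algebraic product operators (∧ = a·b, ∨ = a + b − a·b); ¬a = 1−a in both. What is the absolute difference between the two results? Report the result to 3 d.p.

Under Zadeh (min–max):
  ~C = 1 − 0.24 = 0.76
  C | ~C = max(a, b) on (0.24, 0.76) = 0.76
  B & C = min(a, b) on (0.90, 0.24) = 0.24
  (C | ~C) | (B & C) = max(a, b) on (0.76, 0.24) = 0.76
  → value = 0.7600
Under algebraic product:
  ~C = 1 − 0.2400 = 0.7600
  C | ~C = a + b − a·b on (0.2400, 0.7600) = 0.8176
  B & C = a·b on (0.9000, 0.2400) = 0.2160
  (C | ~C) | (B & C) = a + b − a·b on (0.8176, 0.2160) = 0.8570
  → value = 0.8570
|0.7600 − 0.8570| = 0.097

0.097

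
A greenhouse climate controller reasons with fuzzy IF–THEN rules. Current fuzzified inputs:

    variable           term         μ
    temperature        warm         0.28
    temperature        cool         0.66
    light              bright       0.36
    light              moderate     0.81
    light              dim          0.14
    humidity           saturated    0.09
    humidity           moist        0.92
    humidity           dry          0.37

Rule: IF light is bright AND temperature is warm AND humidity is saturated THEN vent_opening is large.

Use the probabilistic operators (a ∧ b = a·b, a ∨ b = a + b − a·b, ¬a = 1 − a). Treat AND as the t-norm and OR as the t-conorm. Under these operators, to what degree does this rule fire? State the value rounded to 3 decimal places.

firing strength: bright=0.36, warm=0.28, saturated=0.09; AND[a·b] → w = 0.0091

0.009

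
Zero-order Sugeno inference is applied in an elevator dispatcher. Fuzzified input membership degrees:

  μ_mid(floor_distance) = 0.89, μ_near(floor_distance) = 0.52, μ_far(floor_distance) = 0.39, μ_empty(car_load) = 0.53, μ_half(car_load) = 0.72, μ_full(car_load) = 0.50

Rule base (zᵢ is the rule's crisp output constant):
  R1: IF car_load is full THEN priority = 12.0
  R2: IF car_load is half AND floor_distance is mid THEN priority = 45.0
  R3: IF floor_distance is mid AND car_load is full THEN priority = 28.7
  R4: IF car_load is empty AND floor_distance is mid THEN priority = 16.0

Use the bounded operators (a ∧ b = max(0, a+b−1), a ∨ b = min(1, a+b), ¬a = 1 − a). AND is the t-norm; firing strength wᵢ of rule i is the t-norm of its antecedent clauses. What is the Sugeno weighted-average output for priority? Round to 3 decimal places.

26.752

R1 (z=12.0): full=0.50 → w = 0.50
R2 (z=45.0): half=0.72, mid=0.89; AND[max(0, a+b−1)] → w = 0.61
R3 (z=28.7): mid=0.89, full=0.50; AND[max(0, a+b−1)] → w = 0.39
R4 (z=16.0): empty=0.53, mid=0.89; AND[max(0, a+b−1)] → w = 0.42
Weighted average = (0.50·12.0 + 0.61·45.0 + 0.39·28.7 + 0.42·16.0) / (0.50 + 0.61 + 0.39 + 0.42)
  = 51.3630 / 1.9200 = 26.752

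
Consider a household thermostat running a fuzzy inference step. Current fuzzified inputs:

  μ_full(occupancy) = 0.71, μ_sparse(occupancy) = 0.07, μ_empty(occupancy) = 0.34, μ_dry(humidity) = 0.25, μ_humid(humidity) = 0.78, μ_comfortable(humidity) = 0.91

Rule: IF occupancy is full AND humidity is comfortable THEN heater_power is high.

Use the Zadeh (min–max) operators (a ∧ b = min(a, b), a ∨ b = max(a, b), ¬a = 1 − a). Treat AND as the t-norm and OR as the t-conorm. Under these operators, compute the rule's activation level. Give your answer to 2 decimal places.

0.71

firing strength: full=0.71, comfortable=0.91; AND[min(a, b)] → w = 0.71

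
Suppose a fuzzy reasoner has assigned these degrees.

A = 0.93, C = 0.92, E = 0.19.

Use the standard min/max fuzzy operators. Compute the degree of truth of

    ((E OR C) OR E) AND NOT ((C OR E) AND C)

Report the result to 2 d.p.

0.08

E OR C = max(a, b) on (0.19, 0.92) = 0.92
(E OR C) OR E = max(a, b) on (0.92, 0.19) = 0.92
C OR E = max(a, b) on (0.92, 0.19) = 0.92
(C OR E) AND C = min(a, b) on (0.92, 0.92) = 0.92
NOT ((C OR E) AND C) = 1 − 0.92 = 0.08
((E OR C) OR E) AND NOT ((C OR E) AND C) = min(a, b) on (0.92, 0.08) = 0.08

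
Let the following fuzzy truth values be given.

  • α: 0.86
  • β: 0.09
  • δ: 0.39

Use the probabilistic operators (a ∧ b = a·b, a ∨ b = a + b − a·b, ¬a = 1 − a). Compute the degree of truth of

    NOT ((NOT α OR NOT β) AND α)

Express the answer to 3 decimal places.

NOT α = 1 − 0.8600 = 0.1400
NOT β = 1 − 0.0900 = 0.9100
NOT α OR NOT β = a + b − a·b on (0.1400, 0.9100) = 0.9226
(NOT α OR NOT β) AND α = a·b on (0.9226, 0.8600) = 0.7934
NOT ((NOT α OR NOT β) AND α) = 1 − 0.7934 = 0.2066

0.207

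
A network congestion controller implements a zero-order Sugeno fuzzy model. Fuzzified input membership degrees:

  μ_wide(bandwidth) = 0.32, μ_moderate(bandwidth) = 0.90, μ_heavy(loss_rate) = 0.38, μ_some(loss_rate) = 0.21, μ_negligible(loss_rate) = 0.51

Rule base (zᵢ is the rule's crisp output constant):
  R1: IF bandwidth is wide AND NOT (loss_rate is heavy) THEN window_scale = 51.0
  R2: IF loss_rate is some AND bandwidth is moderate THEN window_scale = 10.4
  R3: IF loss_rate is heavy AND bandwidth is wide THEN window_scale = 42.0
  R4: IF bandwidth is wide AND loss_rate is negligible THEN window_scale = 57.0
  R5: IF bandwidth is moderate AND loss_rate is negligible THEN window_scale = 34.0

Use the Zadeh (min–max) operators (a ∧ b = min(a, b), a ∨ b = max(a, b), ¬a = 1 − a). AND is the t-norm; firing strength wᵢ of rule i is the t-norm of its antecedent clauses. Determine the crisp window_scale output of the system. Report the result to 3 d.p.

R1 (z=51.0): wide=0.32, ¬heavy=1−0.38=0.62; AND[min(a, b)] → w = 0.32
R2 (z=10.4): some=0.21, moderate=0.90; AND[min(a, b)] → w = 0.21
R3 (z=42.0): heavy=0.38, wide=0.32; AND[min(a, b)] → w = 0.32
R4 (z=57.0): wide=0.32, negligible=0.51; AND[min(a, b)] → w = 0.32
R5 (z=34.0): moderate=0.90, negligible=0.51; AND[min(a, b)] → w = 0.51
Weighted average = (0.32·51.0 + 0.21·10.4 + 0.32·42.0 + 0.32·57.0 + 0.51·34.0) / (0.32 + 0.21 + 0.32 + 0.32 + 0.51)
  = 67.5240 / 1.6800 = 40.193

40.193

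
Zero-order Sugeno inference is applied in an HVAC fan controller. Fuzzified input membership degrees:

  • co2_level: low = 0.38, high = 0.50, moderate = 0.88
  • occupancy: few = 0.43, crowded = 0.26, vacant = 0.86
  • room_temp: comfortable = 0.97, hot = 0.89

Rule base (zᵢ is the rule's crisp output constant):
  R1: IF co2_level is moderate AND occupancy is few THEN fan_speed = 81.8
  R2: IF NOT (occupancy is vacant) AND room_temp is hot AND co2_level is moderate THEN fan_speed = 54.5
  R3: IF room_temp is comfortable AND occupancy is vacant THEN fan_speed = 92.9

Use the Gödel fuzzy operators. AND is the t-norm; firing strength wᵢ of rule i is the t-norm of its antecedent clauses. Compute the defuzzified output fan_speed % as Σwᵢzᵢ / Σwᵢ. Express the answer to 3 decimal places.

R1 (z=81.8): moderate=0.88, few=0.43; AND[min(a, b)] → w = 0.43
R2 (z=54.5): ¬vacant=1−0.86=0.14, hot=0.89, moderate=0.88; AND[min(a, b)] → w = 0.14
R3 (z=92.9): comfortable=0.97, vacant=0.86; AND[min(a, b)] → w = 0.86
Weighted average = (0.43·81.8 + 0.14·54.5 + 0.86·92.9) / (0.43 + 0.14 + 0.86)
  = 122.6980 / 1.4300 = 85.803

85.803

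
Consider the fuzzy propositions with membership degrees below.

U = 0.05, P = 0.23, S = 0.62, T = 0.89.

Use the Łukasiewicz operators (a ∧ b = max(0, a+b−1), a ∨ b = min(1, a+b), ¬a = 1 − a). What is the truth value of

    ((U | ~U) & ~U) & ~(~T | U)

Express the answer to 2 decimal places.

~U = 1 − 0.05 = 0.95
U | ~U = min(1, a+b) on (0.05, 0.95) = 1.00
~U = 1 − 0.05 = 0.95
(U | ~U) & ~U = max(0, a+b−1) on (1.00, 0.95) = 0.95
~T = 1 − 0.89 = 0.11
~T | U = min(1, a+b) on (0.11, 0.05) = 0.16
~(~T | U) = 1 − 0.16 = 0.84
((U | ~U) & ~U) & ~(~T | U) = max(0, a+b−1) on (0.95, 0.84) = 0.79

0.79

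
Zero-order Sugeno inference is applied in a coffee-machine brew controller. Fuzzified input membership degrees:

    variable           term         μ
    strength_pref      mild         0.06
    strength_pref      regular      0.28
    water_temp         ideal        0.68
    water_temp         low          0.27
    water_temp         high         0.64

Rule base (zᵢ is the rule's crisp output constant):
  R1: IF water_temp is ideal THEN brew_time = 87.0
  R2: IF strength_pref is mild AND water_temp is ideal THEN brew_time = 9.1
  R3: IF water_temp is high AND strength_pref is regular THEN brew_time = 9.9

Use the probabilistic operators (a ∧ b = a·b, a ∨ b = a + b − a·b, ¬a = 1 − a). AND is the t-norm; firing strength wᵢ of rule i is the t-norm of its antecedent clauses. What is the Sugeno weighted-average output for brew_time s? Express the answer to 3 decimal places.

R1 (z=87.0): ideal=0.68 → w = 0.6800
R2 (z=9.1): mild=0.06, ideal=0.68; AND[a·b] → w = 0.0408
R3 (z=9.9): high=0.64, regular=0.28; AND[a·b] → w = 0.1792
Weighted average = (0.6800·87.0 + 0.0408·9.1 + 0.1792·9.9) / (0.6800 + 0.0408 + 0.1792)
  = 61.3054 / 0.9000 = 68.117

68.117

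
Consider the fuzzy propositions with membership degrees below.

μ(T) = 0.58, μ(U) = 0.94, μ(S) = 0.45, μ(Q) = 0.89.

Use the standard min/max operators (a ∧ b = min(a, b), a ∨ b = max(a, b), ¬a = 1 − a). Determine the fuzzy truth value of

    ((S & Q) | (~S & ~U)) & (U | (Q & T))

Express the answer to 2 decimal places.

S & Q = min(a, b) on (0.45, 0.89) = 0.45
~S = 1 − 0.45 = 0.55
~U = 1 − 0.94 = 0.06
~S & ~U = min(a, b) on (0.55, 0.06) = 0.06
(S & Q) | (~S & ~U) = max(a, b) on (0.45, 0.06) = 0.45
Q & T = min(a, b) on (0.89, 0.58) = 0.58
U | (Q & T) = max(a, b) on (0.94, 0.58) = 0.94
((S & Q) | (~S & ~U)) & (U | (Q & T)) = min(a, b) on (0.45, 0.94) = 0.45

0.45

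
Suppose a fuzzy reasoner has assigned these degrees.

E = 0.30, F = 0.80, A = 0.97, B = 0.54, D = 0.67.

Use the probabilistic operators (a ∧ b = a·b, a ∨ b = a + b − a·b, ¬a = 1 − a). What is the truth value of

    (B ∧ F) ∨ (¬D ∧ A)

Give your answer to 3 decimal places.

0.614

B ∧ F = a·b on (0.5400, 0.8000) = 0.4320
¬D = 1 − 0.6700 = 0.3300
¬D ∧ A = a·b on (0.3300, 0.9700) = 0.3201
(B ∧ F) ∨ (¬D ∧ A) = a + b − a·b on (0.4320, 0.3201) = 0.6138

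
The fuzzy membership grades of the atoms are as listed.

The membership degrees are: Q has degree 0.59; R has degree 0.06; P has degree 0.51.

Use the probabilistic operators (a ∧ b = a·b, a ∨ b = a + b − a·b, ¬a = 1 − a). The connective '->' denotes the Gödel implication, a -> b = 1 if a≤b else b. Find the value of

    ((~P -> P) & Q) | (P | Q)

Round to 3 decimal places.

0.918

~P = 1 − 0.5100 = 0.4900
~P -> P  [Gödel: 1 if a≤b else b] with a=0.4900, b=0.5100 → 1.0000
(~P -> P) & Q = a·b on (1.0000, 0.5900) = 0.5900
P | Q = a + b − a·b on (0.5100, 0.5900) = 0.7991
((~P -> P) & Q) | (P | Q) = a + b − a·b on (0.5900, 0.7991) = 0.9176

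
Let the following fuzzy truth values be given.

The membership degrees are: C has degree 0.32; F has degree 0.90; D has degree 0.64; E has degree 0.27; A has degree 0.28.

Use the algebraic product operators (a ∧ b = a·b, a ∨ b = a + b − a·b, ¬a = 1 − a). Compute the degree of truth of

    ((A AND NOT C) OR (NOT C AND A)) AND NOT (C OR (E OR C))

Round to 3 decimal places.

NOT C = 1 − 0.3200 = 0.6800
A AND NOT C = a·b on (0.2800, 0.6800) = 0.1904
NOT C = 1 − 0.3200 = 0.6800
NOT C AND A = a·b on (0.6800, 0.2800) = 0.1904
(A AND NOT C) OR (NOT C AND A) = a + b − a·b on (0.1904, 0.1904) = 0.3445
E OR C = a + b − a·b on (0.2700, 0.3200) = 0.5036
C OR (E OR C) = a + b − a·b on (0.3200, 0.5036) = 0.6624
NOT (C OR (E OR C)) = 1 − 0.6624 = 0.3376
((A AND NOT C) OR (NOT C AND A)) AND NOT (C OR (E OR C)) = a·b on (0.3445, 0.3376) = 0.1163

0.116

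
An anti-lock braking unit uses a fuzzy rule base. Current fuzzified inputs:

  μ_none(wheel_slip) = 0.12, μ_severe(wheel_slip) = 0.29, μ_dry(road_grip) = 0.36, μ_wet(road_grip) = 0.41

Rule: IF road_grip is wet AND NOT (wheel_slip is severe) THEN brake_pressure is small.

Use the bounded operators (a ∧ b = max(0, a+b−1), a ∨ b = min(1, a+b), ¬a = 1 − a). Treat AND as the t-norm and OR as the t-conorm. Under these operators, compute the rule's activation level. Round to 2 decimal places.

firing strength: wet=0.41, ¬severe=1−0.29=0.71; AND[max(0, a+b−1)] → w = 0.12

0.12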